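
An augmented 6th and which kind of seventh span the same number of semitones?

An augmented sixth spans 10 semitones.
A seventh spanning 10 semitones is minor (the major seventh is 11).

minor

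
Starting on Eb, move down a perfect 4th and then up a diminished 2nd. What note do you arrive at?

A perfect fourth down from Eb is Bb (letter B, 5 semitones down).
A diminished second up from Bb is Cbb (letter C, 0 semitones up).

Cbb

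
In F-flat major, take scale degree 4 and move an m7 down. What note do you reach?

Cb

Scale degree 4 of Fb major is Bbb.
A minor seventh (10 semitones) below Bbb lands on the letter C, giving Cb.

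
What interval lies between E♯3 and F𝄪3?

Counting letters E–F gives a second.
E#→F## = 2 semitones, exactly the major second.

major second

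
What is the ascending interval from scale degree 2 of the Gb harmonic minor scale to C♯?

augmented third

Scale degree 2 of Gb harmonic minor is Ab.
Ab up to C#: letters A→C make it a third; 5 semitones makes it augmented.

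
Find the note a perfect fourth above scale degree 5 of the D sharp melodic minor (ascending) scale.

D#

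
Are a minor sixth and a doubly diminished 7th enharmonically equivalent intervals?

Yes

A minor sixth spans 8 semitones; a doubly diminished seventh spans 8.
They are enharmonically equivalent.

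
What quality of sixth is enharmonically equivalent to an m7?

augmented

A minor seventh spans 10 semitones.
A sixth spanning 10 semitones is augmented (the major sixth is 9).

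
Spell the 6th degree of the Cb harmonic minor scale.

Abb

Degree 6 takes the letter 5 steps above C, which is A.
In harmonic minor, degree 6 sits 8 semitones above the tonic. Cb + 8 semitones is pitch class 7, spelled on A as Abb.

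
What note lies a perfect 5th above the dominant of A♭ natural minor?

Bb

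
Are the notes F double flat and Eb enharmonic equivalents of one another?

Yes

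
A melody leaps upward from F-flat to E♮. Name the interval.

Counting letters F–G–A–B–C–D–E gives a seventh.
Fb→E = 12 semitones, 1 wider than the major seventh (11), so augmented.

augmented seventh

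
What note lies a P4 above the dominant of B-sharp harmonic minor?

The dominant of B# harmonic minor is F##.
A perfect fourth (5 semitones) above F## lands on the letter B, giving B#.

B#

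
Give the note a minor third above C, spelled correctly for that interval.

Eb

C up a major third is E, so the target letter is E.
From C, a minor third is 3 semitones up: Eb.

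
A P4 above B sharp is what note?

E#

B up a perfect fourth is E, so the target letter is E.
From B#, a perfect fourth is 5 semitones up: E#.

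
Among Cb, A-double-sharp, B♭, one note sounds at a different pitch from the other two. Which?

In 12-tone equal temperament, enharmonic equivalents share a pitch class. Cb is pitch class 11; A## is pitch class 11; Bb is pitch class 10.
Cb and A## share pitch class 11, while Bb is pitch class 10.

Bb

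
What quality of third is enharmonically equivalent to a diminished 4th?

A diminished fourth spans 4 semitones.
A third spanning 4 semitones is major (the major third is 4).

major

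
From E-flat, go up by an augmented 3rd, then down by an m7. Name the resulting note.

An augmented third up from Eb is G# (letter G, 5 semitones up).
A minor seventh down from G# is A# (letter A, 10 semitones down).

A#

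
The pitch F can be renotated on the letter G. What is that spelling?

F is pitch class 5. The letter G alone is pitch class 7.
To reach pitch class 5 from G requires an offset of -2 semitones, i.e. double flat: Gbb.

Gbb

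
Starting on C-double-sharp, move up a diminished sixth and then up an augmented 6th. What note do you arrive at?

F##

A diminished sixth up from C## is A (letter A, 7 semitones up).
An augmented sixth up from A is F## (letter F, 10 semitones up).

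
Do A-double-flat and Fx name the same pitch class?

Yes

Abb is pitch class 7; F## is pitch class 7.
All spellings map to pitch class 7, so they are enharmonically equivalent.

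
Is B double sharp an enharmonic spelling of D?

No

Two spellings are enharmonically equivalent only if they share a pitch class.
Here B## → 1, D → 2; 1 ≠ 2, so they are not.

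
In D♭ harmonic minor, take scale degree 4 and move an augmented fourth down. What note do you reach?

Dbb

Scale degree 4 of Db harmonic minor is Gb.
An augmented fourth (6 semitones) below Gb lands on the letter D, giving Dbb.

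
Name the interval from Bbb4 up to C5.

The letter names run B→C, a span of 1 letter step, so the interval is some kind of second.
Bbb to C is 3 semitones. A major second is 2, so 3 makes it augmented.

augmented second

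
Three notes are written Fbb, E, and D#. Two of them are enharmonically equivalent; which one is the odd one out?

In 12-tone equal temperament, enharmonic equivalents share a pitch class. Fbb is pitch class 3; E is pitch class 4; D# is pitch class 3.
Fbb and D# share pitch class 3, while E is pitch class 4.

E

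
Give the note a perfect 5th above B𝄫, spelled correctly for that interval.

B up a perfect fifth is F#, so the target letter is F.
From Bbb, a perfect fifth is 7 semitones up: Fb.

Fb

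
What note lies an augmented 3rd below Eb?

Cbb

E down a major third is C, so the target letter is C.
From Eb, an augmented third is 5 semitones down: Cbb.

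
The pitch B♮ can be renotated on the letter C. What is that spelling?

Cb

Plain C sits 1 semitone above B, so on the letter C the same pitch needs a flat: Cb.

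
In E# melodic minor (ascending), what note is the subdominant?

Degree 4 takes the letter 3 steps above E, which is A.
In melodic minor (ascending), degree 4 sits 5 semitones above the tonic. E# + 5 semitones is pitch class 10, spelled on A as A#.

A#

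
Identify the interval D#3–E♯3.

The letter names run D→E, a span of 1 letter step, so the interval is some kind of second.
D# to E# is 2 semitones. A major second is 2, so 2 makes it major.

major second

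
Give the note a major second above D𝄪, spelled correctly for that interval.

D up a major second is E, so the target letter is E.
From D##, a major second is 2 semitones up: E##.

E##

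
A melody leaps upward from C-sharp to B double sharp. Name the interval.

The letter names run C→B, a span of 6 letter steps, so the interval is some kind of seventh.
C# to B## is 12 semitones. A major seventh is 11, so 12 makes it augmented.

augmented seventh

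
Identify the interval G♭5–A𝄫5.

minor second

Counting letters G–A gives a second.
Gb→Abb = 1 semitone, 1 narrower than the major second (2), so minor.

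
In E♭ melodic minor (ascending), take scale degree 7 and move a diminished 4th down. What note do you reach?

A#

Scale degree 7 of Eb melodic minor (ascending) is D.
A diminished fourth (4 semitones) below D lands on the letter A, giving A#.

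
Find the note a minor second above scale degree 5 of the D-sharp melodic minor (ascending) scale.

B

Scale degree 5 of D# melodic minor (ascending) is A#.
A minor second (1 semitone) above A# lands on the letter B, giving B.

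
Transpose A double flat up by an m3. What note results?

A up a major third is C#, so the target letter is C.
From Abb, a minor third is 3 semitones up: Cbb.

Cbb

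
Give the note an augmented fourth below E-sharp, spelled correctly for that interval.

B

E down a perfect fourth is B, so the target letter is B.
From E#, an augmented fourth is 6 semitones down: B.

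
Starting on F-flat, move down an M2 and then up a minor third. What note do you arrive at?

A major second down from Fb is Ebb (letter E, 2 semitones down).
A minor third up from Ebb is Gbb (letter G, 3 semitones up).

Gbb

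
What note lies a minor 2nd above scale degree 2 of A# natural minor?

C#

Scale degree 2 of A# natural minor is B#.
A minor second (1 semitone) above B# lands on the letter C, giving C#.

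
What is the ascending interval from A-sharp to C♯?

The letter names run A→C, a span of 2 letter steps, so the interval is some kind of third.
A# to C# is 3 semitones. A major third is 4, so 3 makes it minor.

minor third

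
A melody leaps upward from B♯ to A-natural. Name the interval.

diminished seventh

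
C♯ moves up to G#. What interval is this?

perfect fifth

Counting letters C–D–E–F–G gives a fifth.
C#→G# = 7 semitones, exactly the perfect fifth.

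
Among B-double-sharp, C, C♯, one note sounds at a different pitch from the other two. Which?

C

In 12-tone equal temperament, enharmonic equivalents share a pitch class. B## is pitch class 1; C is pitch class 0; C# is pitch class 1.
B## and C# share pitch class 1, while C is pitch class 0.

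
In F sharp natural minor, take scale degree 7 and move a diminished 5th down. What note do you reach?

Scale degree 7 of F# natural minor is E.
A diminished fifth (6 semitones) below E lands on the letter A, giving A#.

A#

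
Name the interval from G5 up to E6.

The letter names run G→E, a span of 5 letter steps, so the interval is some kind of sixth.
G to E is 9 semitones. A major sixth is 9, so 9 makes it major.

major sixth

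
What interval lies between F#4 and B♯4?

augmented fourth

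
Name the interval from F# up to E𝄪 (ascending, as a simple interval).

augmented seventh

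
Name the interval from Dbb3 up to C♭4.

major seventh

The letter names run D→C, a span of 6 letter steps, so the interval is some kind of seventh.
Dbb to Cb is 11 semitones. A major seventh is 11, so 11 makes it major.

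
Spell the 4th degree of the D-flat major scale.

Degree 4 takes the letter 3 steps above D, which is G.
In major, degree 4 sits 5 semitones above the tonic. Db + 5 semitones is pitch class 6, spelled on G as Gb.

Gb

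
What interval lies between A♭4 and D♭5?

Counting letters A–B–C–D gives a fourth.
Ab→Db = 5 semitones, exactly the perfect fourth.

perfect fourth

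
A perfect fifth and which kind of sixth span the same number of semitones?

diminished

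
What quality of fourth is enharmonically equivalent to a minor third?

doubly diminished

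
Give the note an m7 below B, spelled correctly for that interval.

B down a major seventh is C, so the target letter is C.
From B, a minor seventh is 10 semitones down: C#.

C#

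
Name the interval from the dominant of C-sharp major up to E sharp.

major sixth

The dominant of C# major is G#.
G# up to E#: letters G→E make it a sixth; 9 semitones makes it major.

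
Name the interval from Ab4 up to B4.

augmented second

The letter names run A→B, a span of 1 letter step, so the interval is some kind of second.
Ab to B is 3 semitones. A major second is 2, so 3 makes it augmented.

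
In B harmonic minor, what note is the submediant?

G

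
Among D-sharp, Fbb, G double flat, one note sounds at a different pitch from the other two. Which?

Gbb

In 12-tone equal temperament, enharmonic equivalents share a pitch class. D# is pitch class 3; Fbb is pitch class 3; Gbb is pitch class 5.
D# and Fbb share pitch class 3, while Gbb is pitch class 5.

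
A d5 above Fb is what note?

A fifth above F lands on the letter C.
A diminished fifth spans 6 semitones, so Fb moves to pitch class 10. On the letter C that is Cbb.

Cbb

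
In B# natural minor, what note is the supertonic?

C##

The B# natural minor scale runs B# C## D# E# F## G# A#.
Degree 2 is C##.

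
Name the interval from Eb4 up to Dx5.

Counting letters E–F–G–A–B–C–D gives a seventh.
Eb→D## = 13 semitones, 2 wider than the major seventh (11), so doubly augmented.

doubly augmented seventh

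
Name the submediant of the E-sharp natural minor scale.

C#

The E# natural minor scale runs E# F## G# A# B# C# D#.
Degree 6 is C#.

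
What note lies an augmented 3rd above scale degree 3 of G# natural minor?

Scale degree 3 of G# natural minor is B.
An augmented third (5 semitones) above B lands on the letter D, giving D##.

D##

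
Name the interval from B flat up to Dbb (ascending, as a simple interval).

Counting letters B–C–D gives a third.
Bb→Dbb = 2 semitones, 2 narrower than the major third (4), so diminished.

diminished third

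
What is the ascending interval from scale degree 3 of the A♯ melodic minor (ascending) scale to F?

diminished fourth

Scale degree 3 of A# melodic minor (ascending) is C#.
C# up to F: letters C→F make it a fourth; 4 semitones makes it diminished.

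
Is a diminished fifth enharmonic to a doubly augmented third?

Yes

A diminished fifth spans 6 semitones; a doubly augmented third spans 6.
They are enharmonically equivalent.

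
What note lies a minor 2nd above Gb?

A second above G lands on the letter A.
A minor second spans 1 semitone, so Gb moves to pitch class 7. On the letter A that is Abb.

Abb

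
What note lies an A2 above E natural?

F##

A second above E lands on the letter F.
An augmented second spans 3 semitones, so E moves to pitch class 7. On the letter F that is F##.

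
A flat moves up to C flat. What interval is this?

Counting letters A–B–C gives a third.
Ab→Cb = 3 semitones, 1 narrower than the major third (4), so minor.

minor third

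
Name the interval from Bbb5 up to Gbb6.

minor sixth

Counting letters B–C–D–E–F–G gives a sixth.
Bbb→Gbb = 8 semitones, 1 narrower than the major sixth (9), so minor.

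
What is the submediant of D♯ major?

B#

Degree 6 takes the letter 5 steps above D, which is B.
In major, degree 6 sits 9 semitones above the tonic. D# + 9 semitones is pitch class 0, spelled on B as B#.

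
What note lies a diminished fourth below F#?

F down a perfect fourth is C, so the target letter is C.
From F#, a diminished fourth is 4 semitones down: C##.

C##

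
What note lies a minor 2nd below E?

D#

E down a major second is D, so the target letter is D.
From E, a minor second is 1 semitone down: D#.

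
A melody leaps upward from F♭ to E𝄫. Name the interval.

Counting letters F–G–A–B–C–D–E gives a seventh.
Fb→Ebb = 10 semitones, 1 narrower than the major seventh (11), so minor.

minor seventh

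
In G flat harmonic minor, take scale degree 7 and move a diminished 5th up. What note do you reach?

Scale degree 7 of Gb harmonic minor is F.
A diminished fifth (6 semitones) above F lands on the letter C, giving Cb.

Cb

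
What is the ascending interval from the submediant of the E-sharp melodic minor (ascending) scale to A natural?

diminished sixth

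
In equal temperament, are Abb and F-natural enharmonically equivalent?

Abb is pitch class 7; F is pitch class 5.
The pitch classes differ (7 vs. 5), so they are not enharmonic equivalents.

No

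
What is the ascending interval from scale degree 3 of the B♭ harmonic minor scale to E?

augmented second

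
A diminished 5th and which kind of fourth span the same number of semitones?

A diminished fifth spans 6 semitones.
A fourth spanning 6 semitones is augmented (the perfect fourth is 5).

augmented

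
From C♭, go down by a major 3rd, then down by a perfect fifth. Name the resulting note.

Dbb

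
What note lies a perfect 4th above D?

G

A fourth above D lands on the letter G.
A perfect fourth spans 5 semitones, so D moves to pitch class 7. On the letter G that is G.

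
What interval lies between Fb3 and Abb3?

minor third

Counting letters F–G–A gives a third.
Fb→Abb = 3 semitones, 1 narrower than the major third (4), so minor.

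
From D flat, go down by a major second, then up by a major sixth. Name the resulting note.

A major second down from Db is Cb (letter C, 2 semitones down).
A major sixth up from Cb is Ab (letter A, 9 semitones up).

Ab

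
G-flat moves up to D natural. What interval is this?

augmented fifth

The letter names run G→D, a span of 4 letter steps, so the interval is some kind of fifth.
Gb to D is 8 semitones. A perfect fifth is 7, so 8 makes it augmented.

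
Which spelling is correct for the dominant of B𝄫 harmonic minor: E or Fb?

Fb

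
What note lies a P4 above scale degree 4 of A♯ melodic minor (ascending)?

G#

Scale degree 4 of A# melodic minor (ascending) is D#.
A perfect fourth (5 semitones) above D# lands on the letter G, giving G#.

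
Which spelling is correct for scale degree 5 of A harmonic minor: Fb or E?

E

Each scale degree takes a distinct letter name. Degree 5 of a scale on A must use the letter E.
E and Fb are enharmonically the same pitch, but only E uses the letter E, so it is the correct spelling here.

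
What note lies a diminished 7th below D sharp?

D down a major seventh is Eb, so the target letter is E.
From D#, a diminished seventh is 9 semitones down: E##.

E##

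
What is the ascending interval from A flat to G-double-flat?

The letter names run A→G, a span of 6 letter steps, so the interval is some kind of seventh.
Ab to Gbb is 9 semitones. A major seventh is 11, so 9 makes it diminished.

diminished seventh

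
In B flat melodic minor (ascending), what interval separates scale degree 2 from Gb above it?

Scale degree 2 of Bb melodic minor (ascending) is C.
C up to Gb: letters C→G make it a fifth; 6 semitones makes it diminished.

diminished fifth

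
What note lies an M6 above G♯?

A sixth above G lands on the letter E.
A major sixth spans 9 semitones, so G# moves to pitch class 5. On the letter E that is E#.

E#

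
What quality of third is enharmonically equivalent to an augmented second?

An augmented second spans 3 semitones.
A third spanning 3 semitones is minor (the major third is 4).

minor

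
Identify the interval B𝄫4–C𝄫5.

The letter names run B→C, a span of 1 letter step, so the interval is some kind of second.
Bbb to Cbb is 1 semitone. A major second is 2, so 1 makes it minor.

minor second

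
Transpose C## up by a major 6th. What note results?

A##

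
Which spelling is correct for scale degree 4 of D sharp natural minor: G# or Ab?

Each scale degree takes a distinct letter name. Degree 4 of a scale on D must use the letter G.
G# and Ab are enharmonically the same pitch, but only G# uses the letter G, so it is the correct spelling here.

G#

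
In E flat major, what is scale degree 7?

D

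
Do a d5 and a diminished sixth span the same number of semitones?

A diminished fifth spans 6 semitones; a diminished sixth spans 7.
The spans differ, so they are not enharmonic equivalents.

No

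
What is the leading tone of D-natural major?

Degree 7 takes the letter 6 steps above D, which is C.
In major, degree 7 sits 11 semitones above the tonic. D + 11 semitones is pitch class 1, spelled on C as C#.

C#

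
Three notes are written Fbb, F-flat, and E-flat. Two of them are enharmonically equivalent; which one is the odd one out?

In 12-tone equal temperament, enharmonic equivalents share a pitch class. Fbb is pitch class 3; Fb is pitch class 4; Eb is pitch class 3.
Fbb and Eb share pitch class 3, while Fb is pitch class 4.

Fb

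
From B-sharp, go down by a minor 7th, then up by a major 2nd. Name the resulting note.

D##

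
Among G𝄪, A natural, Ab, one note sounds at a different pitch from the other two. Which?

Ab

In 12-tone equal temperament, enharmonic equivalents share a pitch class. G## is pitch class 9; A is pitch class 9; Ab is pitch class 8.
G## and A share pitch class 9, while Ab is pitch class 8.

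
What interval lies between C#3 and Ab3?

The letter names run C→A, a span of 5 letter steps, so the interval is some kind of sixth.
C# to Ab is 7 semitones. A major sixth is 9, so 7 makes it diminished.

diminished sixth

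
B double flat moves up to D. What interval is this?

augmented third

The letter names run B→D, a span of 2 letter steps, so the interval is some kind of third.
Bbb to D is 5 semitones. A major third is 4, so 5 makes it augmented.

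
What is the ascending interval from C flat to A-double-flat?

minor sixth

The letter names run C→A, a span of 5 letter steps, so the interval is some kind of sixth.
Cb to Abb is 8 semitones. A major sixth is 9, so 8 makes it minor.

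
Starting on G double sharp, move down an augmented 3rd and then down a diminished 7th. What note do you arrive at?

F##

An augmented third down from G## is E (letter E, 5 semitones down).
A diminished seventh down from E is F## (letter F, 9 semitones down).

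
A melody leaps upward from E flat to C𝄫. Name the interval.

Counting letters E–F–G–A–B–C gives a sixth.
Eb→Cbb = 7 semitones, 2 narrower than the major sixth (9), so diminished.

diminished sixth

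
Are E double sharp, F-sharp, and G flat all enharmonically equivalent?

Yes

E## = pitch class 6 and F# = pitch class 6 and Gb = pitch class 6 — the same pitch class, so they are enharmonic equivalents.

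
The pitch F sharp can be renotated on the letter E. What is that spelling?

Plain E sits 2 semitones below F#, so on the letter E the same pitch needs a double sharp: E##.

E##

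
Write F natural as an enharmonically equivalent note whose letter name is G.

Gbb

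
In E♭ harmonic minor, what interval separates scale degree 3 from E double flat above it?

Scale degree 3 of Eb harmonic minor is Gb.
Gb up to Ebb: letters G→E make it a sixth; 8 semitones makes it minor.

minor sixth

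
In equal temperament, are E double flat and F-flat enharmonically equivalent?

No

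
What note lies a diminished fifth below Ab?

A fifth below A lands on the letter D.
A diminished fifth spans 6 semitones, so Ab moves to pitch class 2. On the letter D that is D.

D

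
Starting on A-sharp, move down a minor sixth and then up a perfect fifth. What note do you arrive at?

A minor sixth down from A# is C## (letter C, 8 semitones down).
A perfect fifth up from C## is G## (letter G, 7 semitones up).

G##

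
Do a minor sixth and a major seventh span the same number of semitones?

A minor sixth spans 8 semitones; a major seventh spans 11.
The spans differ, so they are not enharmonic equivalents.

No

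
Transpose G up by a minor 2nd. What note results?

A second above G lands on the letter A.
A minor second spans 1 semitone, so G moves to pitch class 8. On the letter A that is Ab.

Ab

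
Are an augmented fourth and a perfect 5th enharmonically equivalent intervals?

No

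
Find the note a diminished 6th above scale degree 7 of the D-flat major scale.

Abb

Scale degree 7 of Db major is C.
A diminished sixth (7 semitones) above C lands on the letter A, giving Abb.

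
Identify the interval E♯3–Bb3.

doubly diminished fifth

The letter names run E→B, a span of 4 letter steps, so the interval is some kind of fifth.
E# to Bb is 5 semitones. A perfect fifth is 7, so 5 makes it doubly diminished.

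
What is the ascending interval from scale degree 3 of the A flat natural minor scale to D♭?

major second

Scale degree 3 of Ab natural minor is Cb.
Cb up to Db: letters C→D make it a second; 2 semitones makes it major.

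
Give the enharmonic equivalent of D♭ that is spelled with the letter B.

Db is pitch class 1. The letter B alone is pitch class 11.
To reach pitch class 1 from B requires an offset of +2 semitones, i.e. double sharp: B##.

B##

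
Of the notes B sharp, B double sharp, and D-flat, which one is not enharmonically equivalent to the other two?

B#

In 12-tone equal temperament, enharmonic equivalents share a pitch class. B# is pitch class 0; B## is pitch class 1; Db is pitch class 1.
B## and Db share pitch class 1, while B# is pitch class 0.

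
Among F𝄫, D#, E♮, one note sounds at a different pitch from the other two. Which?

In 12-tone equal temperament, enharmonic equivalents share a pitch class. Fbb is pitch class 3; D# is pitch class 3; E is pitch class 4.
Fbb and D# share pitch class 3, while E is pitch class 4.

E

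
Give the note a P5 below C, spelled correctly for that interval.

A fifth below C lands on the letter F.
A perfect fifth spans 7 semitones, so C moves to pitch class 5. On the letter F that is F.

F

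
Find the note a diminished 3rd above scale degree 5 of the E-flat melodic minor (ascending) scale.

Dbb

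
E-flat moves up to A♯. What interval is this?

Counting letters E–F–G–A gives a fourth.
Eb→A# = 7 semitones, 2 wider than the perfect fourth (5), so doubly augmented.

doubly augmented fourth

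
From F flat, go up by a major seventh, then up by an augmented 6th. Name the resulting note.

C#

A major seventh up from Fb is Eb (letter E, 11 semitones up).
An augmented sixth up from Eb is C# (letter C, 10 semitones up).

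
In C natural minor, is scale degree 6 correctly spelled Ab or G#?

Each scale degree takes a distinct letter name. Degree 6 of a scale on C must use the letter A.
Ab and G# are enharmonically the same pitch, but only Ab uses the letter A, so it is the correct spelling here.

Ab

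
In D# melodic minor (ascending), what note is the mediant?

F#

The D# melodic minor (ascending) scale runs D# E# F# G# A# B# C##.
Degree 3 is F#.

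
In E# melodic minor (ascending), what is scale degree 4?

A#

The E# melodic minor (ascending) scale runs E# F## G# A# B# C## D##.
Degree 4 is A#.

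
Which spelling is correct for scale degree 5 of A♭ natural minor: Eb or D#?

Each scale degree takes a distinct letter name. Degree 5 of a scale on A must use the letter E.
Eb and D# are enharmonically the same pitch, but only Eb uses the letter E, so it is the correct spelling here.

Eb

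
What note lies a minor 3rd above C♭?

Ebb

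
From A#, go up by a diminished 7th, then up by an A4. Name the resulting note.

C#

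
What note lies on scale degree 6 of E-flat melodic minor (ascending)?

C

Degree 6 takes the letter 5 steps above E, which is C.
In melodic minor (ascending), degree 6 sits 9 semitones above the tonic. Eb + 9 semitones is pitch class 0, spelled on C as C.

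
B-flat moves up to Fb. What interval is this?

diminished fifth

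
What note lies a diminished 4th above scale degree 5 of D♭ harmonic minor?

Dbb

Scale degree 5 of Db harmonic minor is Ab.
A diminished fourth (4 semitones) above Ab lands on the letter D, giving Dbb.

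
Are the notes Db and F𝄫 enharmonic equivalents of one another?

Db is pitch class 1; Fbb is pitch class 3.
The pitch classes differ (1 vs. 3), so they are not enharmonic equivalents.

No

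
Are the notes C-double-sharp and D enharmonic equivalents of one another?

C## is pitch class 2; D is pitch class 2.
All spellings map to pitch class 2, so they are enharmonically equivalent.

Yes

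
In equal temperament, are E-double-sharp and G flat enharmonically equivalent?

Yes

E## = pitch class 6 and Gb = pitch class 6 — the same pitch class, so they are enharmonic equivalents.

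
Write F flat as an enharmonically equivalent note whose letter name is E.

E

Plain E sits at the same pitch as Fb, so on the letter E the same pitch needs a natural: E.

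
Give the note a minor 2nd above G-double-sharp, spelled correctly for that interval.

A second above G lands on the letter A.
A minor second spans 1 semitone, so G## moves to pitch class 10. On the letter A that is A#.

A#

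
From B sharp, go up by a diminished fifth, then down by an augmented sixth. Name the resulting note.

Ab

A diminished fifth up from B# is F# (letter F, 6 semitones up).
An augmented sixth down from F# is Ab (letter A, 10 semitones down).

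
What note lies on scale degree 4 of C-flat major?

Fb

Degree 4 takes the letter 3 steps above C, which is F.
In major, degree 4 sits 5 semitones above the tonic. Cb + 5 semitones is pitch class 4, spelled on F as Fb.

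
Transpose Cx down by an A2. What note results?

C down a major second is Bb, so the target letter is B.
From C##, an augmented second is 3 semitones down: B.

B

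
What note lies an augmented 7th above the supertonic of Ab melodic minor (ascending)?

A#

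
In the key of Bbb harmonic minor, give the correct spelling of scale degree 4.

Degree 4 takes the letter 3 steps above B, which is E.
In harmonic minor, degree 4 sits 5 semitones above the tonic. Bbb + 5 semitones is pitch class 2, spelled on E as Ebb.

Ebb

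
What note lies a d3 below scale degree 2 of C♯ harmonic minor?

Scale degree 2 of C# harmonic minor is D#.
A diminished third (2 semitones) below D# lands on the letter B, giving B##.

B##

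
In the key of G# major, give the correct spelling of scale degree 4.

The G# major scale runs G# A# B# C# D# E# F##.
Degree 4 is C#.

C#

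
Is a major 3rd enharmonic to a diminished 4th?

A major third spans 4 semitones; a diminished fourth spans 4.
They are enharmonically equivalent.

Yes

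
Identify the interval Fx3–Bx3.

augmented fourth

The letter names run F→B, a span of 3 letter steps, so the interval is some kind of fourth.
F## to B## is 6 semitones. A perfect fourth is 5, so 6 makes it augmented.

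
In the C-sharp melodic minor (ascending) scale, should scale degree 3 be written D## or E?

E

Each scale degree takes a distinct letter name. Degree 3 of a scale on C must use the letter E.
E and D## are enharmonically the same pitch, but only E uses the letter E, so it is the correct spelling here.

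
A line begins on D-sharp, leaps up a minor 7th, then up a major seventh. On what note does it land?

B#

A minor seventh up from D# is C# (letter C, 10 semitones up).
A major seventh up from C# is B# (letter B, 11 semitones up).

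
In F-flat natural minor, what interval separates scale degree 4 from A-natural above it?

Scale degree 4 of Fb natural minor is Bbb.
Bbb up to A: letters B→A make it a seventh; 12 semitones makes it augmented.

augmented seventh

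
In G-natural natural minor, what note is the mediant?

The G natural minor scale runs G A Bb C D Eb F.
Degree 3 is Bb.

Bb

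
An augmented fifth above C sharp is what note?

G##

C up a perfect fifth is G, so the target letter is G.
From C#, an augmented fifth is 8 semitones up: G##.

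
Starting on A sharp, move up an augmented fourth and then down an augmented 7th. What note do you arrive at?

E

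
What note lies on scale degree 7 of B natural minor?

The B natural minor scale runs B C# D E F# G A.
Degree 7 is A.

A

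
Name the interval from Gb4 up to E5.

The letter names run G→E, a span of 5 letter steps, so the interval is some kind of sixth.
Gb to E is 10 semitones. A major sixth is 9, so 10 makes it augmented.

augmented sixth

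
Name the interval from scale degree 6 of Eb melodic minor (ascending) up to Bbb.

diminished seventh

Scale degree 6 of Eb melodic minor (ascending) is C.
C up to Bbb: letters C→B make it a seventh; 9 semitones makes it diminished.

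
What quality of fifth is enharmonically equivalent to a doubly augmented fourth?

A doubly augmented fourth spans 7 semitones.
A fifth spanning 7 semitones is perfect (the perfect fifth is 7).

perfect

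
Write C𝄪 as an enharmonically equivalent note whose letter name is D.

Plain D sits at the same pitch as C##, so on the letter D the same pitch needs a natural: D.

D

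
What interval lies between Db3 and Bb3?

major sixth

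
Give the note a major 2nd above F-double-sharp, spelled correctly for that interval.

F up a major second is G, so the target letter is G.
From F##, a major second is 2 semitones up: G##.

G##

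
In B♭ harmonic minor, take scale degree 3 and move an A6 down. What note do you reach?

Scale degree 3 of Bb harmonic minor is Db.
An augmented sixth (10 semitones) below Db lands on the letter F, giving Fbb.

Fbb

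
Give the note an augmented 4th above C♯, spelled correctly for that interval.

F##

A fourth above C lands on the letter F.
An augmented fourth spans 6 semitones, so C# moves to pitch class 7. On the letter F that is F##.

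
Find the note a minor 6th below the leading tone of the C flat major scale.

D

The leading tone of Cb major is Bb.
A minor sixth (8 semitones) below Bb lands on the letter D, giving D.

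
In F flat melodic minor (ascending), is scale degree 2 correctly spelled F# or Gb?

Each scale degree takes a distinct letter name. Degree 2 of a scale on F must use the letter G.
Gb and F# are enharmonically the same pitch, but only Gb uses the letter G, so it is the correct spelling here.

Gb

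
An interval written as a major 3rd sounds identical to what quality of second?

A major third spans 4 semitones.
A second spanning 4 semitones is doubly augmented (the major second is 2).

doubly augmented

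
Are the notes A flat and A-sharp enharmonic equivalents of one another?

No

Ab is pitch class 8; A# is pitch class 10.
The pitch classes differ (8 vs. 10), so they are not enharmonic equivalents.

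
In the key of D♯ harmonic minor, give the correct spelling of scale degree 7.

C##

The D# harmonic minor scale runs D# E# F# G# A# B C##.
Degree 7 is C##.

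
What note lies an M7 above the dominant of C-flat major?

F

The dominant of Cb major is Gb.
A major seventh (11 semitones) above Gb lands on the letter F, giving F.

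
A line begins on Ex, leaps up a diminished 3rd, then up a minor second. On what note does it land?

A diminished third up from E## is G# (letter G, 2 semitones up).
A minor second up from G# is A (letter A, 1 semitone up).

A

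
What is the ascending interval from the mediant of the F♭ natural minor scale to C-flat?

The mediant of Fb natural minor is Abb.
Abb up to Cb: letters A→C make it a third; 4 semitones makes it major.

major third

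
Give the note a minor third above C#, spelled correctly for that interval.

E

C up a major third is E, so the target letter is E.
From C#, a minor third is 3 semitones up: E.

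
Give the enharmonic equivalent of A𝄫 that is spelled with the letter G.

G

Plain G sits at the same pitch as Abb, so on the letter G the same pitch needs a natural: G.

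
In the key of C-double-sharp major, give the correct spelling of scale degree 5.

The C## major scale runs C## D## E## F## G## A## B##.
Degree 5 is G##.

G##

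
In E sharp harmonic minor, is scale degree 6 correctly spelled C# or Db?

Each scale degree takes a distinct letter name. Degree 6 of a scale on E must use the letter C.
C# and Db are enharmonically the same pitch, but only C# uses the letter C, so it is the correct spelling here.

C#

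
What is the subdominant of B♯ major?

E#

The B# major scale runs B# C## D## E# F## G## A##.
Degree 4 is E#.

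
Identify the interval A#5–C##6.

major third

Counting letters A–B–C gives a third.
A#→C## = 4 semitones, exactly the major third.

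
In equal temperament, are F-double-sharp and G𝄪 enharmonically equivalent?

F## is pitch class 7; G## is pitch class 9.
The pitch classes differ (7 vs. 9), so they are not enharmonic equivalents.

No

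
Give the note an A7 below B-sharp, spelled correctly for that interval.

C

B down a major seventh is C, so the target letter is C.
From B#, an augmented seventh is 12 semitones down: C.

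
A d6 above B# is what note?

G

B up a major sixth is G#, so the target letter is G.
From B#, a diminished sixth is 7 semitones up: G.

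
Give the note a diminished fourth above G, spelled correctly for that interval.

Cb

G up a perfect fourth is C, so the target letter is C.
From G, a diminished fourth is 4 semitones up: Cb.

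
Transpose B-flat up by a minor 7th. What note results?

A seventh above B lands on the letter A.
A minor seventh spans 10 semitones, so Bb moves to pitch class 8. On the letter A that is Ab.

Ab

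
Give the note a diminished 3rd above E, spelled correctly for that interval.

Gb

E up a major third is G#, so the target letter is G.
From E, a diminished third is 2 semitones up: Gb.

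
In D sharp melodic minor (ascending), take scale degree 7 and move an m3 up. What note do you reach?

E#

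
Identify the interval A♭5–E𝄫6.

diminished fifth

Counting letters A–B–C–D–E gives a fifth.
Ab→Ebb = 6 semitones, 1 narrower than the perfect fifth (7), so diminished.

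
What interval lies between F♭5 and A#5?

doubly augmented third

Counting letters F–G–A gives a third.
Fb→A# = 6 semitones, 2 wider than the major third (4), so doubly augmented.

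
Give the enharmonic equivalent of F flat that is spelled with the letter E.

Plain E sits at the same pitch as Fb, so on the letter E the same pitch needs a natural: E.

E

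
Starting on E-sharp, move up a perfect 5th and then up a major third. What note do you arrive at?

D##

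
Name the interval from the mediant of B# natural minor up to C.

diminished seventh

The mediant of B# natural minor is D#.
D# up to C: letters D→C make it a seventh; 9 semitones makes it diminished.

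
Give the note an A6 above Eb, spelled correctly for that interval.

E up a major sixth is C#, so the target letter is C.
From Eb, an augmented sixth is 10 semitones up: C#.

C#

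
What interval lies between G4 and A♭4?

The letter names run G→A, a span of 1 letter step, so the interval is some kind of second.
G to Ab is 1 semitone. A major second is 2, so 1 makes it minor.

minor second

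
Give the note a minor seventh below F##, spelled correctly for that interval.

F down a major seventh is Gb, so the target letter is G.
From F##, a minor seventh is 10 semitones down: G##.

G##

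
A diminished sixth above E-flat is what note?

Cbb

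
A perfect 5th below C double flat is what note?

A fifth below C lands on the letter F.
A perfect fifth spans 7 semitones, so Cbb moves to pitch class 3. On the letter F that is Fbb.

Fbb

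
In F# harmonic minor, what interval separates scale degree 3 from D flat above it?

Scale degree 3 of F# harmonic minor is A.
A up to Db: letters A→D make it a fourth; 4 semitones makes it diminished.

diminished fourth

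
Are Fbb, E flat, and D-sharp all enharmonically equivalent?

Yes

Fbb is pitch class 3; Eb is pitch class 3; D# is pitch class 3.
All spellings map to pitch class 3, so they are enharmonically equivalent.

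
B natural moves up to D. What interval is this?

minor third

Counting letters B–C–D gives a third.
B→D = 3 semitones, 1 narrower than the major third (4), so minor.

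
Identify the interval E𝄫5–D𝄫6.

Counting letters E–F–G–A–B–C–D gives a seventh.
Ebb→Dbb = 10 semitones, 1 narrower than the major seventh (11), so minor.

minor seventh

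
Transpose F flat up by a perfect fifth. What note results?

A fifth above F lands on the letter C.
A perfect fifth spans 7 semitones, so Fb moves to pitch class 11. On the letter C that is Cb.

Cb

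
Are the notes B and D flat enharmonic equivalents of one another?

B is pitch class 11; Db is pitch class 1.
The pitch classes differ (11 vs. 1), so they are not enharmonic equivalents.

No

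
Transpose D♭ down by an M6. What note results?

D down a major sixth is F, so the target letter is F.
From Db, a major sixth is 9 semitones down: Fb.

Fb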